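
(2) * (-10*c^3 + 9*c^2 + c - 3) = -20*c^3 + 18*c^2 + 2*c - 6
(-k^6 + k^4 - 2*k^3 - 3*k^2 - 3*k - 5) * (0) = 0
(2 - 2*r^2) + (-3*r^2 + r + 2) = -5*r^2 + r + 4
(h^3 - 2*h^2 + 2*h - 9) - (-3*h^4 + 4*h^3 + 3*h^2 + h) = 3*h^4 - 3*h^3 - 5*h^2 + h - 9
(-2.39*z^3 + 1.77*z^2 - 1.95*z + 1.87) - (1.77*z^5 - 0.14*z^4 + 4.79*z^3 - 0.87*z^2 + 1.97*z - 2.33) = -1.77*z^5 + 0.14*z^4 - 7.18*z^3 + 2.64*z^2 - 3.92*z + 4.2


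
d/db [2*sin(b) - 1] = 2*cos(b)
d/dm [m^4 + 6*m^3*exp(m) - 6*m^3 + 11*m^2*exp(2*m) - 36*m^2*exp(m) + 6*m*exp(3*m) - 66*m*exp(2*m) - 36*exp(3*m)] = 6*m^3*exp(m) + 4*m^3 + 22*m^2*exp(2*m) - 18*m^2*exp(m) - 18*m^2 + 18*m*exp(3*m) - 110*m*exp(2*m) - 72*m*exp(m) - 102*exp(3*m) - 66*exp(2*m)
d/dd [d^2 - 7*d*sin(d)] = -7*d*cos(d) + 2*d - 7*sin(d)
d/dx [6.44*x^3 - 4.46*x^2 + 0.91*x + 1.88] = 19.32*x^2 - 8.92*x + 0.91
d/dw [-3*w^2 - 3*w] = -6*w - 3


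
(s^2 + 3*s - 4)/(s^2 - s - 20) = (s - 1)/(s - 5)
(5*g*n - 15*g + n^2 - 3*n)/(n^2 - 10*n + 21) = (5*g + n)/(n - 7)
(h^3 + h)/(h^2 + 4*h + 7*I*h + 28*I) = (h^3 + h)/(h^2 + h*(4 + 7*I) + 28*I)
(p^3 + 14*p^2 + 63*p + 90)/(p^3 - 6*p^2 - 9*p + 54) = (p^2 + 11*p + 30)/(p^2 - 9*p + 18)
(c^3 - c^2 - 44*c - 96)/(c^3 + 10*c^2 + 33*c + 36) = (c - 8)/(c + 3)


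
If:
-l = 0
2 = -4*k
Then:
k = -1/2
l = 0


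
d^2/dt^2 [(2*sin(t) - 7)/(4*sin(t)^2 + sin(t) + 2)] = (-32*sin(t)^5 + 456*sin(t)^4 + 244*sin(t)^3 - 885*sin(t)^2 - 286*sin(t) + 90)/(4*sin(t)^2 + sin(t) + 2)^3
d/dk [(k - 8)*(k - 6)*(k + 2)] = 3*k^2 - 24*k + 20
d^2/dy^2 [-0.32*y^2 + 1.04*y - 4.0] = -0.640000000000000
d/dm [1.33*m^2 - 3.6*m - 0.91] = 2.66*m - 3.6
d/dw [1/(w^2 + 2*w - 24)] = 2*(-w - 1)/(w^2 + 2*w - 24)^2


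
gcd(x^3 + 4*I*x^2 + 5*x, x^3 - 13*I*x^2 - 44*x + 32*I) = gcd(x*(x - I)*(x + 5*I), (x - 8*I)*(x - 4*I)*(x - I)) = x - I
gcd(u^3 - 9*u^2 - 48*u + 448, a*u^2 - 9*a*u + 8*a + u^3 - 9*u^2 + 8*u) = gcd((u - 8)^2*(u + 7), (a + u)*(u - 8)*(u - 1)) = u - 8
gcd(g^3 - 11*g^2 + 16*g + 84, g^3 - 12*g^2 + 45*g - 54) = g - 6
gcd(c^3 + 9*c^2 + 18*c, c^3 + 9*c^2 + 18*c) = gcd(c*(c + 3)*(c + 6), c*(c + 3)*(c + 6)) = c^3 + 9*c^2 + 18*c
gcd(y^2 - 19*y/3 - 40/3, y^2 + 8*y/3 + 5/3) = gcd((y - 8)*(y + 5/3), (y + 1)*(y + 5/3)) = y + 5/3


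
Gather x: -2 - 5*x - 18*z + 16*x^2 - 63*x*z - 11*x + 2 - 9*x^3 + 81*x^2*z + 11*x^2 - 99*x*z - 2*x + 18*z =-9*x^3 + x^2*(81*z + 27) + x*(-162*z - 18)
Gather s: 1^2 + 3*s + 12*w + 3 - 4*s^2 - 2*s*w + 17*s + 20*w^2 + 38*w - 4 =-4*s^2 + s*(20 - 2*w) + 20*w^2 + 50*w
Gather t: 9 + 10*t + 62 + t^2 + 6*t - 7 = t^2 + 16*t + 64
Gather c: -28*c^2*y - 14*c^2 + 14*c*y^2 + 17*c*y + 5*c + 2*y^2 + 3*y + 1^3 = c^2*(-28*y - 14) + c*(14*y^2 + 17*y + 5) + 2*y^2 + 3*y + 1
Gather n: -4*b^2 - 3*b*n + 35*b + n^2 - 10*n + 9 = -4*b^2 + 35*b + n^2 + n*(-3*b - 10) + 9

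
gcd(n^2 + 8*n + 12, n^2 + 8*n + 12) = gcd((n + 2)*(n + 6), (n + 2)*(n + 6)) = n^2 + 8*n + 12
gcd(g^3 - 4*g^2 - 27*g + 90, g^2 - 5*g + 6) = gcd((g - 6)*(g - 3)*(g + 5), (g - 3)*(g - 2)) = g - 3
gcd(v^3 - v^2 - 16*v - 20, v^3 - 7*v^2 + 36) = v + 2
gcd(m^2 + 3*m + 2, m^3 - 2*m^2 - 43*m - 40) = m + 1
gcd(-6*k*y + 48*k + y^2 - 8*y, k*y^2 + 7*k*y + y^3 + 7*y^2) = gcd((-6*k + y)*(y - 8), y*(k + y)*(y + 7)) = 1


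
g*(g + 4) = g^2 + 4*g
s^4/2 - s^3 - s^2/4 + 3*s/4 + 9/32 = (s/2 + 1/4)*(s - 3/2)^2*(s + 1/2)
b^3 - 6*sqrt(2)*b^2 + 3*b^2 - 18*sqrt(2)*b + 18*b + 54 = (b + 3)*(b - 3*sqrt(2))^2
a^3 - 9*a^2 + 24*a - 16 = (a - 4)^2*(a - 1)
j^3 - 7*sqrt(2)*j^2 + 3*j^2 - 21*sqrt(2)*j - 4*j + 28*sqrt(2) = (j - 1)*(j + 4)*(j - 7*sqrt(2))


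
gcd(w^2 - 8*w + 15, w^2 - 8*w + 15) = w^2 - 8*w + 15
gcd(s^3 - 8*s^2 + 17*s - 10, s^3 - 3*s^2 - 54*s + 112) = s - 2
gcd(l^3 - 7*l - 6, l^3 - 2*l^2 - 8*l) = l + 2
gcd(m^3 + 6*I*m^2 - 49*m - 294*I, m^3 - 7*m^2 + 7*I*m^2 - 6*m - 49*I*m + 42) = m^2 + m*(-7 + 6*I) - 42*I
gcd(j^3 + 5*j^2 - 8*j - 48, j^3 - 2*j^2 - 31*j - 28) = j + 4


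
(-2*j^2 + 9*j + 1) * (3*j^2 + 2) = -6*j^4 + 27*j^3 - j^2 + 18*j + 2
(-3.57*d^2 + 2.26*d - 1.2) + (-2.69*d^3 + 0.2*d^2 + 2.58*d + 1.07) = -2.69*d^3 - 3.37*d^2 + 4.84*d - 0.13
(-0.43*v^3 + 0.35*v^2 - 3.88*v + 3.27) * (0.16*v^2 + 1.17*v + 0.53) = -0.0688*v^5 - 0.4471*v^4 - 0.4392*v^3 - 3.8309*v^2 + 1.7695*v + 1.7331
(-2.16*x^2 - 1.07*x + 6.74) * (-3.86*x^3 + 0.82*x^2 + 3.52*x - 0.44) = 8.3376*x^5 + 2.359*x^4 - 34.497*x^3 + 2.7108*x^2 + 24.1956*x - 2.9656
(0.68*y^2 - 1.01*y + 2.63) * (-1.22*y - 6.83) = -0.8296*y^3 - 3.4122*y^2 + 3.6897*y - 17.9629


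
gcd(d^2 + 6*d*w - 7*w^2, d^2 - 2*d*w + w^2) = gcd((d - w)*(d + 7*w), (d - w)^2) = -d + w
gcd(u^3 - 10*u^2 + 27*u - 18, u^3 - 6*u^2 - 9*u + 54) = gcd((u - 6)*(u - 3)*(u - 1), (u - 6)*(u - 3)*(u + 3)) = u^2 - 9*u + 18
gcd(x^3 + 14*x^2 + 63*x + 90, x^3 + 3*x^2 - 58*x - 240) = x^2 + 11*x + 30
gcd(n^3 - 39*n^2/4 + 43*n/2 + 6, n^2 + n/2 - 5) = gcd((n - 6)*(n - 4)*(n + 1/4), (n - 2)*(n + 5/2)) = 1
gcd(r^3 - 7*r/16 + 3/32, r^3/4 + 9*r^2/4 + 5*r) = 1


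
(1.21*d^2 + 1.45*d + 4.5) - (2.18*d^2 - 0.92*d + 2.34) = -0.97*d^2 + 2.37*d + 2.16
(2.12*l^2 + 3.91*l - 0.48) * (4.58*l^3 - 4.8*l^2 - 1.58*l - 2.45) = 9.7096*l^5 + 7.7318*l^4 - 24.316*l^3 - 9.0678*l^2 - 8.8211*l + 1.176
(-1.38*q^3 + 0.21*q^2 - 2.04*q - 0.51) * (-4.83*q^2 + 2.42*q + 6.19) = 6.6654*q^5 - 4.3539*q^4 + 1.8192*q^3 - 1.1736*q^2 - 13.8618*q - 3.1569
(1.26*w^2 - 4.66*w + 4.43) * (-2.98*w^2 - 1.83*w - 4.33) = -3.7548*w^4 + 11.581*w^3 - 10.1294*w^2 + 12.0709*w - 19.1819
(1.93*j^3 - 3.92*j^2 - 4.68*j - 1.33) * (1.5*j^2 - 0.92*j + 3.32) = 2.895*j^5 - 7.6556*j^4 + 2.994*j^3 - 10.7038*j^2 - 14.314*j - 4.4156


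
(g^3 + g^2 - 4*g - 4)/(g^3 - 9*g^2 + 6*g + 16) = (g + 2)/(g - 8)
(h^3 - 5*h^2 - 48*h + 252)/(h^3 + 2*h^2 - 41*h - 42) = (h - 6)/(h + 1)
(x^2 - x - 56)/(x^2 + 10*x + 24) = (x^2 - x - 56)/(x^2 + 10*x + 24)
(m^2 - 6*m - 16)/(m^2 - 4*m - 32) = (m + 2)/(m + 4)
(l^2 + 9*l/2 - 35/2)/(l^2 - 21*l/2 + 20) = (l + 7)/(l - 8)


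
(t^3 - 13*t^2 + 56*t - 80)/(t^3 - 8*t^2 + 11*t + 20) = (t - 4)/(t + 1)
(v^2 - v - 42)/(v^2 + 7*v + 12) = (v^2 - v - 42)/(v^2 + 7*v + 12)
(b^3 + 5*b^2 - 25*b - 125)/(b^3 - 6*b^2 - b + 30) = (b^2 + 10*b + 25)/(b^2 - b - 6)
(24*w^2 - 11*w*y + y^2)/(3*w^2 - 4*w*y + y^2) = (-8*w + y)/(-w + y)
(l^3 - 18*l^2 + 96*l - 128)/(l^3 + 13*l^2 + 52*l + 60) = (l^3 - 18*l^2 + 96*l - 128)/(l^3 + 13*l^2 + 52*l + 60)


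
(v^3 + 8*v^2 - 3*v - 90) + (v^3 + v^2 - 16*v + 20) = 2*v^3 + 9*v^2 - 19*v - 70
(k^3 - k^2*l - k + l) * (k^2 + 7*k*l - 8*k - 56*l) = k^5 + 6*k^4*l - 8*k^4 - 7*k^3*l^2 - 48*k^3*l - k^3 + 56*k^2*l^2 - 6*k^2*l + 8*k^2 + 7*k*l^2 + 48*k*l - 56*l^2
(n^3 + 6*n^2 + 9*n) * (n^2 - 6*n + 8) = n^5 - 19*n^3 - 6*n^2 + 72*n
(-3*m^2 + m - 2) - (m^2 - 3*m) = -4*m^2 + 4*m - 2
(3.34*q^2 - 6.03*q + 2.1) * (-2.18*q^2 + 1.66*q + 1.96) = -7.2812*q^4 + 18.6898*q^3 - 8.0414*q^2 - 8.3328*q + 4.116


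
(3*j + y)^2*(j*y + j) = 9*j^3*y + 9*j^3 + 6*j^2*y^2 + 6*j^2*y + j*y^3 + j*y^2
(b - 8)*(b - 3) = b^2 - 11*b + 24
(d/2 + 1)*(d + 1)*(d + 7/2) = d^3/2 + 13*d^2/4 + 25*d/4 + 7/2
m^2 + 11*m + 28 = (m + 4)*(m + 7)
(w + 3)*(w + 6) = w^2 + 9*w + 18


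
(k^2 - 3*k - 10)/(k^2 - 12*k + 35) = (k + 2)/(k - 7)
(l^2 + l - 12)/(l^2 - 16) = (l - 3)/(l - 4)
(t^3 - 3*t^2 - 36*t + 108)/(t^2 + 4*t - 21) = (t^2 - 36)/(t + 7)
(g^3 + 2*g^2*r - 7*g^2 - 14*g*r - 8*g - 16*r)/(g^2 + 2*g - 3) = (g^3 + 2*g^2*r - 7*g^2 - 14*g*r - 8*g - 16*r)/(g^2 + 2*g - 3)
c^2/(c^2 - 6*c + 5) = c^2/(c^2 - 6*c + 5)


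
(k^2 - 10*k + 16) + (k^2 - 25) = 2*k^2 - 10*k - 9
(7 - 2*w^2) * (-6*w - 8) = 12*w^3 + 16*w^2 - 42*w - 56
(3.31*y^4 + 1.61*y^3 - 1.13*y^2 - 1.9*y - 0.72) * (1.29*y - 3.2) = 4.2699*y^5 - 8.5151*y^4 - 6.6097*y^3 + 1.165*y^2 + 5.1512*y + 2.304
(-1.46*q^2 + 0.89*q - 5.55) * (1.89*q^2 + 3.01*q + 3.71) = -2.7594*q^4 - 2.7125*q^3 - 13.2272*q^2 - 13.4036*q - 20.5905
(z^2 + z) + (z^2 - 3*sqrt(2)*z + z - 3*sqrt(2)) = 2*z^2 - 3*sqrt(2)*z + 2*z - 3*sqrt(2)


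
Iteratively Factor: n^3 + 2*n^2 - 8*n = (n)*(n^2 + 2*n - 8) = n*(n + 4)*(n - 2)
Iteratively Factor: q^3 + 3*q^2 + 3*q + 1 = (q + 1)*(q^2 + 2*q + 1) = (q + 1)^2*(q + 1)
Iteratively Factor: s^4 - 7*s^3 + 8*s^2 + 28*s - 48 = (s - 2)*(s^3 - 5*s^2 - 2*s + 24) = (s - 2)*(s + 2)*(s^2 - 7*s + 12) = (s - 3)*(s - 2)*(s + 2)*(s - 4)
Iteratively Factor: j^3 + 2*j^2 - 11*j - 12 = (j - 3)*(j^2 + 5*j + 4) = (j - 3)*(j + 1)*(j + 4)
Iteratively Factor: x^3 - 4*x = (x)*(x^2 - 4) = x*(x + 2)*(x - 2)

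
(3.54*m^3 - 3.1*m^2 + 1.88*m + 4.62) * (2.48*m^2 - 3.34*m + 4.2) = 8.7792*m^5 - 19.5116*m^4 + 29.8844*m^3 - 7.8416*m^2 - 7.5348*m + 19.404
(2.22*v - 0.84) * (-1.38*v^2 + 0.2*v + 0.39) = -3.0636*v^3 + 1.6032*v^2 + 0.6978*v - 0.3276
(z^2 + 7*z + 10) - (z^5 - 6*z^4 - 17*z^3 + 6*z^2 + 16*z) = -z^5 + 6*z^4 + 17*z^3 - 5*z^2 - 9*z + 10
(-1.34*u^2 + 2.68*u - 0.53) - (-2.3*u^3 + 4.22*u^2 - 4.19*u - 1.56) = 2.3*u^3 - 5.56*u^2 + 6.87*u + 1.03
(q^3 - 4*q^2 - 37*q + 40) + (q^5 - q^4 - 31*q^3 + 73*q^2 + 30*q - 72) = q^5 - q^4 - 30*q^3 + 69*q^2 - 7*q - 32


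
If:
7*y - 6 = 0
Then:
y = 6/7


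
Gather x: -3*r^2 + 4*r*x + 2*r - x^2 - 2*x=-3*r^2 + 2*r - x^2 + x*(4*r - 2)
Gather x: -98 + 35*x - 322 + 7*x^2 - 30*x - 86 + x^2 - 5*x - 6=8*x^2 - 512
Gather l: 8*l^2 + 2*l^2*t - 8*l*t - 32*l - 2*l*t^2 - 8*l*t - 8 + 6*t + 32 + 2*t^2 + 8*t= l^2*(2*t + 8) + l*(-2*t^2 - 16*t - 32) + 2*t^2 + 14*t + 24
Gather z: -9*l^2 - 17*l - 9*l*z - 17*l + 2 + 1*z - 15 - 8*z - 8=-9*l^2 - 34*l + z*(-9*l - 7) - 21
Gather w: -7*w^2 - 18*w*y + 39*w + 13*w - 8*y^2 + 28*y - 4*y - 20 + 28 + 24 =-7*w^2 + w*(52 - 18*y) - 8*y^2 + 24*y + 32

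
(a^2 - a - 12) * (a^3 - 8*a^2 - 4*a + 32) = a^5 - 9*a^4 - 8*a^3 + 132*a^2 + 16*a - 384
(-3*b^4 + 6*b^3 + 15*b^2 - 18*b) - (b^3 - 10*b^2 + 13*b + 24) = -3*b^4 + 5*b^3 + 25*b^2 - 31*b - 24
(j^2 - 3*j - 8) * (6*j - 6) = 6*j^3 - 24*j^2 - 30*j + 48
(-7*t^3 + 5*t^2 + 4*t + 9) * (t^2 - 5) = -7*t^5 + 5*t^4 + 39*t^3 - 16*t^2 - 20*t - 45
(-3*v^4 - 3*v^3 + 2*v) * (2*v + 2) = -6*v^5 - 12*v^4 - 6*v^3 + 4*v^2 + 4*v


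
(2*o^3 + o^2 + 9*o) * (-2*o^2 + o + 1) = -4*o^5 - 15*o^3 + 10*o^2 + 9*o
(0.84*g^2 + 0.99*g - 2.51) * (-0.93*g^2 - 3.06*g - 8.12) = -0.7812*g^4 - 3.4911*g^3 - 7.5159*g^2 - 0.358199999999999*g + 20.3812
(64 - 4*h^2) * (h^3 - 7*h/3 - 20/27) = -4*h^5 + 220*h^3/3 + 80*h^2/27 - 448*h/3 - 1280/27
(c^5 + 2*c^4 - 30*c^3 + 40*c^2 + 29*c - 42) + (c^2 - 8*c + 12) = c^5 + 2*c^4 - 30*c^3 + 41*c^2 + 21*c - 30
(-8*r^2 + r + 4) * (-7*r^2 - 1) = 56*r^4 - 7*r^3 - 20*r^2 - r - 4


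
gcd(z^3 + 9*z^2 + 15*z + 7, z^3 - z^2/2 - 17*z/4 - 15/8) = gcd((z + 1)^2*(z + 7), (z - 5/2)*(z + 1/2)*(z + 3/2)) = 1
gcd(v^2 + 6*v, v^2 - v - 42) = v + 6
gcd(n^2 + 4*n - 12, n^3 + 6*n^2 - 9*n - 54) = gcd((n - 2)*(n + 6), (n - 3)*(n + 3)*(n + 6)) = n + 6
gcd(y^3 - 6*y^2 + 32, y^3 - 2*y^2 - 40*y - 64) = y + 2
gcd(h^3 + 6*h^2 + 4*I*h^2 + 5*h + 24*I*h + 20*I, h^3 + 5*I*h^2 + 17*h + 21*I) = 1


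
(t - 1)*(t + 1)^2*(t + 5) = t^4 + 6*t^3 + 4*t^2 - 6*t - 5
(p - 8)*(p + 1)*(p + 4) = p^3 - 3*p^2 - 36*p - 32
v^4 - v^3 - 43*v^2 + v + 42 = (v - 7)*(v - 1)*(v + 1)*(v + 6)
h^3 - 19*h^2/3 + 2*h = h*(h - 6)*(h - 1/3)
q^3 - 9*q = q*(q - 3)*(q + 3)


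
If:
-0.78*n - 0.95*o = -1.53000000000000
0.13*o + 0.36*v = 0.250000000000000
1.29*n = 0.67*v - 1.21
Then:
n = -1.04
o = 2.46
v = -0.20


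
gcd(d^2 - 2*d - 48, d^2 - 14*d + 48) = d - 8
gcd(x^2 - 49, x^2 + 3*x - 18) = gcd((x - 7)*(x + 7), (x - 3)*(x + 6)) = 1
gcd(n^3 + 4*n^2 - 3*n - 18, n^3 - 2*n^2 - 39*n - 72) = n^2 + 6*n + 9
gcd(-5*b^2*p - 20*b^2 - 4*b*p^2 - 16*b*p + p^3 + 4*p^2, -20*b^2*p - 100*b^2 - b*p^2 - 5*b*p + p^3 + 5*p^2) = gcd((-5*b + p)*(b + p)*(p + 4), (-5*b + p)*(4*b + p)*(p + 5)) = -5*b + p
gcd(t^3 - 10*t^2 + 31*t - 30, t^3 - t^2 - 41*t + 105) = t^2 - 8*t + 15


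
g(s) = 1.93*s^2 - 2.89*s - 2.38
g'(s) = 3.86*s - 2.89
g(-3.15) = 25.87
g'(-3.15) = -15.05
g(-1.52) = 6.47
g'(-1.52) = -8.76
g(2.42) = 1.93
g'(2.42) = 6.45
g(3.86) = 15.22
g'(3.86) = 12.01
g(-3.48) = 31.05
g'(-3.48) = -16.32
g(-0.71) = 0.64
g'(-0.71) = -5.63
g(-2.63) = 18.57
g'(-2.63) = -13.04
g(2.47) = 2.26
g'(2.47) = 6.64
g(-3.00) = 23.66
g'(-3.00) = -14.47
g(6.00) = 49.76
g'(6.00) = 20.27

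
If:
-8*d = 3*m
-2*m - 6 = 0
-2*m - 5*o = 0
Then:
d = 9/8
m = -3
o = 6/5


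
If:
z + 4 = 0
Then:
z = -4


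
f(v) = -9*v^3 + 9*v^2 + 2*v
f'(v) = -27*v^2 + 18*v + 2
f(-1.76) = 73.42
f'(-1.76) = -113.32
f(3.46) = -258.13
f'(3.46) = -258.95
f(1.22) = -0.51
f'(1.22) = -16.23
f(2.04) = -34.87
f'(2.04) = -73.64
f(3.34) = -228.26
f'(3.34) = -239.08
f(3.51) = -271.29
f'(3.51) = -267.46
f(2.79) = -119.82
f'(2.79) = -157.95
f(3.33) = -225.87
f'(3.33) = -237.46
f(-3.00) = 318.00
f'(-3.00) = -295.00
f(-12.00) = 16824.00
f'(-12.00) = -4102.00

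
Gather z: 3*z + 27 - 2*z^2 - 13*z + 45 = -2*z^2 - 10*z + 72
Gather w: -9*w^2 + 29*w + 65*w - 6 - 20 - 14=-9*w^2 + 94*w - 40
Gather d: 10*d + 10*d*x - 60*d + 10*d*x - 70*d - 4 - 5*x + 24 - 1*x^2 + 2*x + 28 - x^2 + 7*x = d*(20*x - 120) - 2*x^2 + 4*x + 48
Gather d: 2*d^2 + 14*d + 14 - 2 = 2*d^2 + 14*d + 12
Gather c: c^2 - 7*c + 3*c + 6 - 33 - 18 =c^2 - 4*c - 45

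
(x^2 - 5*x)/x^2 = (x - 5)/x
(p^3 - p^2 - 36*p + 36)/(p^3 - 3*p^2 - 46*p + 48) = (p - 6)/(p - 8)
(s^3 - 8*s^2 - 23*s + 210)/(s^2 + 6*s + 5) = (s^2 - 13*s + 42)/(s + 1)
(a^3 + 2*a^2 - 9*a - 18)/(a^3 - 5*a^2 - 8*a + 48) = (a^2 - a - 6)/(a^2 - 8*a + 16)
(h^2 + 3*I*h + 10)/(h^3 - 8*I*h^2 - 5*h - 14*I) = (h + 5*I)/(h^2 - 6*I*h + 7)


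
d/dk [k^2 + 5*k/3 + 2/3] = 2*k + 5/3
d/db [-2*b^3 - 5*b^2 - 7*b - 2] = -6*b^2 - 10*b - 7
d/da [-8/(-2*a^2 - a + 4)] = 8*(-4*a - 1)/(2*a^2 + a - 4)^2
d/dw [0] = 0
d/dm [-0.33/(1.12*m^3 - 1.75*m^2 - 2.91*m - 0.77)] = (1.1088*m^2 - 1.155*m - 0.9603)/(-1.12*m^3 + 1.75*m^2 + 2.91*m + 0.77)^2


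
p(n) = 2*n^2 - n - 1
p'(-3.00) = -13.00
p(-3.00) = 20.00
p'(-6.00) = -25.00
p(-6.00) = 77.00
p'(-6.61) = -27.44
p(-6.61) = 92.99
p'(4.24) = 15.96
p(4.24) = 30.72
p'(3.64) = 13.56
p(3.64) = 21.86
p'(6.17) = 23.68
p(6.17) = 68.97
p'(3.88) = 14.52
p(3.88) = 25.23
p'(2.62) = 9.48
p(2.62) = 10.11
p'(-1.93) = -8.72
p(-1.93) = 8.38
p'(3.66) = 13.64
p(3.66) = 22.13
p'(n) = 4*n - 1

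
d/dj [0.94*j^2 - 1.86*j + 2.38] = 1.88*j - 1.86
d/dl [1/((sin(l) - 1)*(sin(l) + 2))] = -(sin(2*l) + cos(l))/((sin(l) - 1)^2*(sin(l) + 2)^2)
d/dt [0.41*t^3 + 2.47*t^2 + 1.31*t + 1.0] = 1.23*t^2 + 4.94*t + 1.31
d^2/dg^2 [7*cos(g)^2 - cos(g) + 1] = cos(g) - 14*cos(2*g)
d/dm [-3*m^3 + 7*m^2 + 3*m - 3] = -9*m^2 + 14*m + 3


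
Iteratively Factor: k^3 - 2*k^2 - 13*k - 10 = (k - 5)*(k^2 + 3*k + 2) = (k - 5)*(k + 2)*(k + 1)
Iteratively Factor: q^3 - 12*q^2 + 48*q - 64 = (q - 4)*(q^2 - 8*q + 16) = (q - 4)^2*(q - 4)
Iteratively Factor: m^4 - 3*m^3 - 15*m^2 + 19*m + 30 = (m + 1)*(m^3 - 4*m^2 - 11*m + 30) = (m - 5)*(m + 1)*(m^2 + m - 6) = (m - 5)*(m + 1)*(m + 3)*(m - 2)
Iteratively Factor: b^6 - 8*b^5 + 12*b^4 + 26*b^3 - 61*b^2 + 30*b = (b - 1)*(b^5 - 7*b^4 + 5*b^3 + 31*b^2 - 30*b) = b*(b - 1)*(b^4 - 7*b^3 + 5*b^2 + 31*b - 30) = b*(b - 5)*(b - 1)*(b^3 - 2*b^2 - 5*b + 6) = b*(b - 5)*(b - 1)*(b + 2)*(b^2 - 4*b + 3) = b*(b - 5)*(b - 1)^2*(b + 2)*(b - 3)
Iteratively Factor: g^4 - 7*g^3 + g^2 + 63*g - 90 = (g - 2)*(g^3 - 5*g^2 - 9*g + 45) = (g - 2)*(g + 3)*(g^2 - 8*g + 15) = (g - 3)*(g - 2)*(g + 3)*(g - 5)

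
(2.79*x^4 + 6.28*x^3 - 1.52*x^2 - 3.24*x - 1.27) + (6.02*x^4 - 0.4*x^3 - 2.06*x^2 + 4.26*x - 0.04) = 8.81*x^4 + 5.88*x^3 - 3.58*x^2 + 1.02*x - 1.31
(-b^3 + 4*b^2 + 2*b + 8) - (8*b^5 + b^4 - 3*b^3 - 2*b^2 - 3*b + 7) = -8*b^5 - b^4 + 2*b^3 + 6*b^2 + 5*b + 1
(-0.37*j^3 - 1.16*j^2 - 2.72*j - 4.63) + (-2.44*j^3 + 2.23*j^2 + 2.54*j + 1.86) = -2.81*j^3 + 1.07*j^2 - 0.18*j - 2.77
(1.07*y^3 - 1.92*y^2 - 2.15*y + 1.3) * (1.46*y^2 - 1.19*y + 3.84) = 1.5622*y^5 - 4.0765*y^4 + 3.2546*y^3 - 2.9163*y^2 - 9.803*y + 4.992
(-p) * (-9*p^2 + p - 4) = 9*p^3 - p^2 + 4*p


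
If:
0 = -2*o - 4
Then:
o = -2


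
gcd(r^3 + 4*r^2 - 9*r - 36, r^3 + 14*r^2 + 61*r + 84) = r^2 + 7*r + 12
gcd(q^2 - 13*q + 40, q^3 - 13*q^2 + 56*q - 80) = q - 5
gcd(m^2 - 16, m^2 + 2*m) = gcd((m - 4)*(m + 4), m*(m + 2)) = 1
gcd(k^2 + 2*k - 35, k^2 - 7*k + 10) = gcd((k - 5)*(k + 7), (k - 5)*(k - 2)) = k - 5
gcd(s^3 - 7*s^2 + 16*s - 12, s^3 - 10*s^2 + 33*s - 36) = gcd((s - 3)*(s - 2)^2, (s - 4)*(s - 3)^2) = s - 3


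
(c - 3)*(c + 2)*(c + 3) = c^3 + 2*c^2 - 9*c - 18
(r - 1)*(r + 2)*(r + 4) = r^3 + 5*r^2 + 2*r - 8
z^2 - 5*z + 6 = (z - 3)*(z - 2)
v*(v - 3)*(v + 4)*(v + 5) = v^4 + 6*v^3 - 7*v^2 - 60*v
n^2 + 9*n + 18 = (n + 3)*(n + 6)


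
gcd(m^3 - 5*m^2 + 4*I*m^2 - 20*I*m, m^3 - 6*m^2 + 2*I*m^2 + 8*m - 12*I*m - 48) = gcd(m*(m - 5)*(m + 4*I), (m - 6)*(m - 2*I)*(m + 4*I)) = m + 4*I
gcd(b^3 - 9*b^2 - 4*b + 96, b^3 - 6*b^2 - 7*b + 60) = b^2 - b - 12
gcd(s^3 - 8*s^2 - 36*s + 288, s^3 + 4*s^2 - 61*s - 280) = s - 8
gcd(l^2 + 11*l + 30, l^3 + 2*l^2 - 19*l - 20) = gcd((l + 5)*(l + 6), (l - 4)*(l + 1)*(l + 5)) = l + 5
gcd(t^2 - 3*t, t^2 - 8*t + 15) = t - 3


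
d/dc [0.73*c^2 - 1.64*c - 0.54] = 1.46*c - 1.64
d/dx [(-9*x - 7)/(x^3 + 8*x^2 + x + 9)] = (-9*x^3 - 72*x^2 - 9*x + (9*x + 7)*(3*x^2 + 16*x + 1) - 81)/(x^3 + 8*x^2 + x + 9)^2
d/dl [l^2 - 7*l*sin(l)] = -7*l*cos(l) + 2*l - 7*sin(l)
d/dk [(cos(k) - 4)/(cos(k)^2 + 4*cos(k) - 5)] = (cos(k)^2 - 8*cos(k) - 11)*sin(k)/(cos(k)^2 + 4*cos(k) - 5)^2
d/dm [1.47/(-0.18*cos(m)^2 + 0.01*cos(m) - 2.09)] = (0.0147 - 0.5292*cos(m))*sin(m)/(0.18*cos(m)^2 - 0.01*cos(m) + 2.09)^2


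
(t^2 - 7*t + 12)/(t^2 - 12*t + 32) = (t - 3)/(t - 8)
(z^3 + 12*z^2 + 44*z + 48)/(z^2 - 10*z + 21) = (z^3 + 12*z^2 + 44*z + 48)/(z^2 - 10*z + 21)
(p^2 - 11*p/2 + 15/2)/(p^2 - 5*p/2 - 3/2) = (2*p - 5)/(2*p + 1)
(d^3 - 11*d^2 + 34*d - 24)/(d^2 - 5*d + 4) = d - 6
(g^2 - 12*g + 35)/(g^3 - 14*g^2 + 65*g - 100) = (g - 7)/(g^2 - 9*g + 20)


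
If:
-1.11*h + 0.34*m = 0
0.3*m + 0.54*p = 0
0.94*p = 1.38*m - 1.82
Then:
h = 0.29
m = 0.96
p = -0.53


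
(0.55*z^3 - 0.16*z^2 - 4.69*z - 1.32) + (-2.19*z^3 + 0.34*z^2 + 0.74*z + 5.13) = -1.64*z^3 + 0.18*z^2 - 3.95*z + 3.81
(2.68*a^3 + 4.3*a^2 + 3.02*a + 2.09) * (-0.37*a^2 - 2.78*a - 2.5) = -0.9916*a^5 - 9.0414*a^4 - 19.7714*a^3 - 19.9189*a^2 - 13.3602*a - 5.225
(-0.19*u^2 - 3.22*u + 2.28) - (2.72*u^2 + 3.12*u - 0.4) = -2.91*u^2 - 6.34*u + 2.68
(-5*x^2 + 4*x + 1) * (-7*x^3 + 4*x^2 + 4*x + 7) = 35*x^5 - 48*x^4 - 11*x^3 - 15*x^2 + 32*x + 7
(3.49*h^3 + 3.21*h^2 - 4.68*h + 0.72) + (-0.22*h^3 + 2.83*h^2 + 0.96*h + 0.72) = 3.27*h^3 + 6.04*h^2 - 3.72*h + 1.44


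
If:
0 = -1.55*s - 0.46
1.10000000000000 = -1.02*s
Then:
No Solution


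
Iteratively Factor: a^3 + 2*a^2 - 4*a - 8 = (a - 2)*(a^2 + 4*a + 4) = (a - 2)*(a + 2)*(a + 2)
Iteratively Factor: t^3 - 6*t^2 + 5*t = (t - 1)*(t^2 - 5*t) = t*(t - 1)*(t - 5)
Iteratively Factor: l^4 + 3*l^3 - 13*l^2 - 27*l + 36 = (l + 3)*(l^3 - 13*l + 12) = (l - 3)*(l + 3)*(l^2 + 3*l - 4) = (l - 3)*(l + 3)*(l + 4)*(l - 1)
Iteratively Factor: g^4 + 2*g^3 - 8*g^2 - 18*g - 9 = (g + 1)*(g^3 + g^2 - 9*g - 9) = (g + 1)*(g + 3)*(g^2 - 2*g - 3) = (g + 1)^2*(g + 3)*(g - 3)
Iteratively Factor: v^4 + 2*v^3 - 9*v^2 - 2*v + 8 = (v - 2)*(v^3 + 4*v^2 - v - 4) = (v - 2)*(v + 1)*(v^2 + 3*v - 4) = (v - 2)*(v + 1)*(v + 4)*(v - 1)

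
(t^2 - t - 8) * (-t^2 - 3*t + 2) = -t^4 - 2*t^3 + 13*t^2 + 22*t - 16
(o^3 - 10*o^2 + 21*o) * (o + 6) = o^4 - 4*o^3 - 39*o^2 + 126*o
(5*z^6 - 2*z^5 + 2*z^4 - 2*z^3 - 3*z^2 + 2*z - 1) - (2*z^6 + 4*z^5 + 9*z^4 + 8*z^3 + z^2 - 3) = 3*z^6 - 6*z^5 - 7*z^4 - 10*z^3 - 4*z^2 + 2*z + 2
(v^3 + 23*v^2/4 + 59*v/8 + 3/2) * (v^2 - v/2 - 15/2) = v^5 + 21*v^4/4 - 3*v^3 - 725*v^2/16 - 897*v/16 - 45/4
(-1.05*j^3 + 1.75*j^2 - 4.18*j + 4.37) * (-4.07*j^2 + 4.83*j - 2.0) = 4.2735*j^5 - 12.194*j^4 + 27.5651*j^3 - 41.4753*j^2 + 29.4671*j - 8.74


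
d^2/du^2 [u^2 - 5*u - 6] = 2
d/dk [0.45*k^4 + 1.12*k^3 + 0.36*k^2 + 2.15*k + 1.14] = 1.8*k^3 + 3.36*k^2 + 0.72*k + 2.15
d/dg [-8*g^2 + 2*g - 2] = 2 - 16*g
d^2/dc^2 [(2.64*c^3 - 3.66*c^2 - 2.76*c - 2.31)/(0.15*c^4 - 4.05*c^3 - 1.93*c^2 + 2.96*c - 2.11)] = (0.1188*c^9 - 0.494100000000003*c^8 + 17.18118*c^7 - 154.0791*c^6 + 4.71231000000034*c^5 - 1126.50777*c^4 + 23.6068199999999*c^3 + 379.27755*c^2 + 335.57859*c - 88.72965)/(0.003375*c^12 - 0.273375*c^11 + 7.25085*c^10 - 59.195475*c^9 - 104.225895*c^8 + 102.946095*c^7 + 35.411948*c^6 - 177.954258*c^5 + 79.463244*c^4 + 44.165369*c^3 - 81.238587*c^2 + 39.534648*c - 9.393931)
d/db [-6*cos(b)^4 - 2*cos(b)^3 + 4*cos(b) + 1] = 2*(12*cos(b)^3 + 3*cos(b)^2 - 2)*sin(b)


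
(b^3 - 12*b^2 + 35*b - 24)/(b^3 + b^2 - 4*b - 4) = (b^3 - 12*b^2 + 35*b - 24)/(b^3 + b^2 - 4*b - 4)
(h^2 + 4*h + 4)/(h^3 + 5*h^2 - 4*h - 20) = (h + 2)/(h^2 + 3*h - 10)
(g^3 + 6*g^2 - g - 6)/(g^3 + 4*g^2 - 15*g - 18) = (g - 1)/(g - 3)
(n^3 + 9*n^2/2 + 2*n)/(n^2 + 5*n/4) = 2*(2*n^2 + 9*n + 4)/(4*n + 5)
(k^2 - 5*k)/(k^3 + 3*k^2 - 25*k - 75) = k/(k^2 + 8*k + 15)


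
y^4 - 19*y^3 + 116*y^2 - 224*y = y*(y - 8)*(y - 7)*(y - 4)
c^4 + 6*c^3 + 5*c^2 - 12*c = c*(c - 1)*(c + 3)*(c + 4)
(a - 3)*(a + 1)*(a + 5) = a^3 + 3*a^2 - 13*a - 15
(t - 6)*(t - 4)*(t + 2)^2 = t^4 - 6*t^3 - 12*t^2 + 56*t + 96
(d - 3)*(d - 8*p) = d^2 - 8*d*p - 3*d + 24*p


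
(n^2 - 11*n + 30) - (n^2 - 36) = 66 - 11*n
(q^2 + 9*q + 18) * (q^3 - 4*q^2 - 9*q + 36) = q^5 + 5*q^4 - 27*q^3 - 117*q^2 + 162*q + 648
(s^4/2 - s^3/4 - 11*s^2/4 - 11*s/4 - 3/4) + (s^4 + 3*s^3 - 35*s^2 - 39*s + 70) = 3*s^4/2 + 11*s^3/4 - 151*s^2/4 - 167*s/4 + 277/4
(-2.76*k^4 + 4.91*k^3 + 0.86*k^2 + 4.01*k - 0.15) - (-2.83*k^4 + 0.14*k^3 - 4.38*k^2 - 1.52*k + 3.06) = 0.0700000000000003*k^4 + 4.77*k^3 + 5.24*k^2 + 5.53*k - 3.21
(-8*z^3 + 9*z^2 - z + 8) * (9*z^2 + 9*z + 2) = -72*z^5 + 9*z^4 + 56*z^3 + 81*z^2 + 70*z + 16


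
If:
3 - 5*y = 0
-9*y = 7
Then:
No Solution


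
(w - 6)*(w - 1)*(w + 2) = w^3 - 5*w^2 - 8*w + 12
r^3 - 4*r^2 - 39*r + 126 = (r - 7)*(r - 3)*(r + 6)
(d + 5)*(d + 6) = d^2 + 11*d + 30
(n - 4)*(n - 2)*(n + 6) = n^3 - 28*n + 48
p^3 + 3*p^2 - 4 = (p - 1)*(p + 2)^2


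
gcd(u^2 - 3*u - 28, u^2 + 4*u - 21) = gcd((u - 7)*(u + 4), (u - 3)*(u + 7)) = 1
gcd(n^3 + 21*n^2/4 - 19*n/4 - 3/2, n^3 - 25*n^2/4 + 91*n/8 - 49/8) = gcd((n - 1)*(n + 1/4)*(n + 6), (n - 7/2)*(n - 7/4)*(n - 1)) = n - 1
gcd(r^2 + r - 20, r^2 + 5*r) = r + 5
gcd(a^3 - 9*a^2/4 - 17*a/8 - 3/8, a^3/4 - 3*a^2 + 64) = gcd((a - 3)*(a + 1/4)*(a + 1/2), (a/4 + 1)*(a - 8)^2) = 1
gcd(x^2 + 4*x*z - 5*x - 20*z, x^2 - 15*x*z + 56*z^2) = 1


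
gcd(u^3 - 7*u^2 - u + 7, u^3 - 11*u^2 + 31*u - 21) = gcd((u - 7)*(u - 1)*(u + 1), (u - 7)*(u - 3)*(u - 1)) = u^2 - 8*u + 7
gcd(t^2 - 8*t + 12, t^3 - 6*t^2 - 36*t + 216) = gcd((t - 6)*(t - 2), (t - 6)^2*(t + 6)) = t - 6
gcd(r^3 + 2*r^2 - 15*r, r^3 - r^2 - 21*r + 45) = r^2 + 2*r - 15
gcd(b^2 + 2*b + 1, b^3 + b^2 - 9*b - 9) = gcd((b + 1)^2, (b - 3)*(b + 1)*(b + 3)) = b + 1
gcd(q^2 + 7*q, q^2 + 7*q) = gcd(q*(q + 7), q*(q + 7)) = q^2 + 7*q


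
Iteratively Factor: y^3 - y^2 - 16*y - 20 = (y + 2)*(y^2 - 3*y - 10) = (y - 5)*(y + 2)*(y + 2)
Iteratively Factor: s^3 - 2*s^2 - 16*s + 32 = (s - 2)*(s^2 - 16) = (s - 4)*(s - 2)*(s + 4)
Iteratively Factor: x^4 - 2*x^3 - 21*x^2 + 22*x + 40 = (x + 1)*(x^3 - 3*x^2 - 18*x + 40) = (x + 1)*(x + 4)*(x^2 - 7*x + 10) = (x - 5)*(x + 1)*(x + 4)*(x - 2)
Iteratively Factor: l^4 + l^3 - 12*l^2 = (l + 4)*(l^3 - 3*l^2) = l*(l + 4)*(l^2 - 3*l) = l^2*(l + 4)*(l - 3)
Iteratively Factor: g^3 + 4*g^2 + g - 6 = (g - 1)*(g^2 + 5*g + 6) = (g - 1)*(g + 3)*(g + 2)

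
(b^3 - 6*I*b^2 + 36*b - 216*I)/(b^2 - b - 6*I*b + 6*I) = (b^2 + 36)/(b - 1)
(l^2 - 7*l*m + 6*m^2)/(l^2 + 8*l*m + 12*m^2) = (l^2 - 7*l*m + 6*m^2)/(l^2 + 8*l*m + 12*m^2)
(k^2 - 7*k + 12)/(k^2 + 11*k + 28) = (k^2 - 7*k + 12)/(k^2 + 11*k + 28)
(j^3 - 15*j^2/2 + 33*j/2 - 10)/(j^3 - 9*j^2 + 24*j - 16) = (j - 5/2)/(j - 4)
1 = 1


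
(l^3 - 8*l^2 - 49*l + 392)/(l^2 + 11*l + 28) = (l^2 - 15*l + 56)/(l + 4)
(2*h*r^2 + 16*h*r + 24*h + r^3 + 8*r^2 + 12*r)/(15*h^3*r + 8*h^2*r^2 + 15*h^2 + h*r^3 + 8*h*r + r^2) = (2*h*r^2 + 16*h*r + 24*h + r^3 + 8*r^2 + 12*r)/(15*h^3*r + 8*h^2*r^2 + 15*h^2 + h*r^3 + 8*h*r + r^2)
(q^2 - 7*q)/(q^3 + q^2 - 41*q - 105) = q/(q^2 + 8*q + 15)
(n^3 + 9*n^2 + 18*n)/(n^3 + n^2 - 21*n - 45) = n*(n + 6)/(n^2 - 2*n - 15)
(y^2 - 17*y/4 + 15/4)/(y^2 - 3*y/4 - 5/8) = 2*(y - 3)/(2*y + 1)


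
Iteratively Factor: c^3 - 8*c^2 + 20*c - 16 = (c - 4)*(c^2 - 4*c + 4) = (c - 4)*(c - 2)*(c - 2)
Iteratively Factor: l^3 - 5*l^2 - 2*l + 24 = (l + 2)*(l^2 - 7*l + 12) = (l - 4)*(l + 2)*(l - 3)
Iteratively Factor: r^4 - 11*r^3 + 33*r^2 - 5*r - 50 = (r + 1)*(r^3 - 12*r^2 + 45*r - 50) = (r - 5)*(r + 1)*(r^2 - 7*r + 10) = (r - 5)^2*(r + 1)*(r - 2)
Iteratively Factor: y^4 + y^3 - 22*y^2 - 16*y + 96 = (y + 3)*(y^3 - 2*y^2 - 16*y + 32) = (y + 3)*(y + 4)*(y^2 - 6*y + 8) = (y - 4)*(y + 3)*(y + 4)*(y - 2)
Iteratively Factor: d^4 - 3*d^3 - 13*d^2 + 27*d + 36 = (d - 3)*(d^3 - 13*d - 12) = (d - 4)*(d - 3)*(d^2 + 4*d + 3) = (d - 4)*(d - 3)*(d + 1)*(d + 3)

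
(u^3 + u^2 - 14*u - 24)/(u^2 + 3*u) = u - 2 - 8/u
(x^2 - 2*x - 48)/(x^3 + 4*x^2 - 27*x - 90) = (x - 8)/(x^2 - 2*x - 15)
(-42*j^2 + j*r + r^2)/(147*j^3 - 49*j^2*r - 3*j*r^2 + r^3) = (-6*j + r)/(21*j^2 - 10*j*r + r^2)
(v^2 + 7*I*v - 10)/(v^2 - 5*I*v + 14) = (v + 5*I)/(v - 7*I)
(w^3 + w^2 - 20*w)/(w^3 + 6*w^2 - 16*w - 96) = w*(w + 5)/(w^2 + 10*w + 24)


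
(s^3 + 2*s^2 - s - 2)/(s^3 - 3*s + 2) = (s + 1)/(s - 1)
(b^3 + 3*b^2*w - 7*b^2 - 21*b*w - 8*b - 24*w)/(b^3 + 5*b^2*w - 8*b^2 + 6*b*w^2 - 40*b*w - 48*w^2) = (b + 1)/(b + 2*w)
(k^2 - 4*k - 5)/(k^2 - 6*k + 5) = (k + 1)/(k - 1)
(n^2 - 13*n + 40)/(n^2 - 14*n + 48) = (n - 5)/(n - 6)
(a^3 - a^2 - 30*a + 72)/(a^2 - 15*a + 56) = (a^3 - a^2 - 30*a + 72)/(a^2 - 15*a + 56)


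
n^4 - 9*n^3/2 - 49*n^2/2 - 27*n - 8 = (n - 8)*(n + 1/2)*(n + 1)*(n + 2)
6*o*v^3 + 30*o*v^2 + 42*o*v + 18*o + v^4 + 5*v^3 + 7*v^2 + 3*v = (6*o + v)*(v + 1)^2*(v + 3)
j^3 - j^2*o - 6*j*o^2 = j*(j - 3*o)*(j + 2*o)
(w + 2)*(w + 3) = w^2 + 5*w + 6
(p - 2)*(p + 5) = p^2 + 3*p - 10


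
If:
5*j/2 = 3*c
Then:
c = 5*j/6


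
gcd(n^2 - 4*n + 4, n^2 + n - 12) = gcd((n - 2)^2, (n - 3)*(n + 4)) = 1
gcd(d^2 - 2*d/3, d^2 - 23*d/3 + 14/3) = d - 2/3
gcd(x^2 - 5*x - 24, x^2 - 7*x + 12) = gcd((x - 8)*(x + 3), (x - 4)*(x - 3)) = 1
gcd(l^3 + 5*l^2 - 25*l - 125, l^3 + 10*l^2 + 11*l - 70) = l + 5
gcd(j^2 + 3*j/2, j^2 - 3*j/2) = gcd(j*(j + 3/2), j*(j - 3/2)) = j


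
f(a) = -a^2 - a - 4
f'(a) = -2*a - 1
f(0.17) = -4.20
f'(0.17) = -1.34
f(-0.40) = -3.76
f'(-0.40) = -0.20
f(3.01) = -16.07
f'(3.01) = -7.02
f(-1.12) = -4.13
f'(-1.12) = 1.24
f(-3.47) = -12.57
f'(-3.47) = 5.94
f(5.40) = -38.56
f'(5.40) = -11.80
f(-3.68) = -13.86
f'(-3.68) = 6.36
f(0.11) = -4.12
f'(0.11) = -1.22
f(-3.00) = -10.00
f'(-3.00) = 5.00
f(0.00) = -4.00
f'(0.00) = -1.00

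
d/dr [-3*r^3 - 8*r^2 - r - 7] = -9*r^2 - 16*r - 1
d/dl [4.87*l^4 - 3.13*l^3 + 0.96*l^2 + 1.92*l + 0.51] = 19.48*l^3 - 9.39*l^2 + 1.92*l + 1.92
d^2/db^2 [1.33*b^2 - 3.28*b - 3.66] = 2.66000000000000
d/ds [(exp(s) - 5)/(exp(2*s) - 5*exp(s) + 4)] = (-(exp(s) - 5)*(2*exp(s) - 5) + exp(2*s) - 5*exp(s) + 4)*exp(s)/(exp(2*s) - 5*exp(s) + 4)^2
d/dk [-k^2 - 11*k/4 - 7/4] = -2*k - 11/4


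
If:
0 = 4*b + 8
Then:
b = -2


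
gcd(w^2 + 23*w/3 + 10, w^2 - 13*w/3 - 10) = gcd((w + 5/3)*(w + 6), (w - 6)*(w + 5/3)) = w + 5/3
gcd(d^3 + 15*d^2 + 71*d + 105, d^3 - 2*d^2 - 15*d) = d + 3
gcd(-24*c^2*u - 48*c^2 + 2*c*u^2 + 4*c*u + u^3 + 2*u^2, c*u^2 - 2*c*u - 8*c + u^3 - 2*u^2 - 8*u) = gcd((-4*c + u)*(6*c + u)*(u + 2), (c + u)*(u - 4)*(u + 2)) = u + 2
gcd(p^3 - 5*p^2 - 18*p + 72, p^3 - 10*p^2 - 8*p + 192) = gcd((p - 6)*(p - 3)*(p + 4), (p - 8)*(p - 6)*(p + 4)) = p^2 - 2*p - 24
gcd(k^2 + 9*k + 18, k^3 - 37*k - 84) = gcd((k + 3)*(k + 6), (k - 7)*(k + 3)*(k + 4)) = k + 3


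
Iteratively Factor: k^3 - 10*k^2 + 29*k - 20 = (k - 4)*(k^2 - 6*k + 5) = (k - 4)*(k - 1)*(k - 5)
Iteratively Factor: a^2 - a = (a)*(a - 1)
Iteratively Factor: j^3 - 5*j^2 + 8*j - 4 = (j - 2)*(j^2 - 3*j + 2) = (j - 2)^2*(j - 1)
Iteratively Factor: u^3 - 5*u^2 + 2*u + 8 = (u + 1)*(u^2 - 6*u + 8) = (u - 4)*(u + 1)*(u - 2)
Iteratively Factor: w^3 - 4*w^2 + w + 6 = (w - 3)*(w^2 - w - 2) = (w - 3)*(w + 1)*(w - 2)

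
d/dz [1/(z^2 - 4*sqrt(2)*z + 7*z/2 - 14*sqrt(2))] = 2*(-4*z - 7 + 8*sqrt(2))/(2*z^2 - 8*sqrt(2)*z + 7*z - 28*sqrt(2))^2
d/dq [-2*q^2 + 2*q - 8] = 2 - 4*q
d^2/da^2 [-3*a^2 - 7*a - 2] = -6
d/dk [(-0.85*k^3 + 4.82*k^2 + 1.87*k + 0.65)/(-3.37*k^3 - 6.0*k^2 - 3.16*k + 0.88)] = (21.3434*k^4 + 17.9758*k^3 + 0.316299999999998*k^2 + 16.2832*k + 3.6996)/(11.3569*k^6 + 40.44*k^5 + 57.2984*k^4 + 31.9888*k^3 - 0.574399999999999*k^2 - 5.5616*k + 0.7744)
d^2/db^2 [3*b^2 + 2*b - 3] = 6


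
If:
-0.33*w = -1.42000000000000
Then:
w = 4.30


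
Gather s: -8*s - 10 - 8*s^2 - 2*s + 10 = -8*s^2 - 10*s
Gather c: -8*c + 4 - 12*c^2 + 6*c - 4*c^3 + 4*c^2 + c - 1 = -4*c^3 - 8*c^2 - c + 3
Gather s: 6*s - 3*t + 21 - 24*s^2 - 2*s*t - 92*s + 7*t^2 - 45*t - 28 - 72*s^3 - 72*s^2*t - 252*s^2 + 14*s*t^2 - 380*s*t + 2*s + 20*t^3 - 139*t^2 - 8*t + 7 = -72*s^3 + s^2*(-72*t - 276) + s*(14*t^2 - 382*t - 84) + 20*t^3 - 132*t^2 - 56*t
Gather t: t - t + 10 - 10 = 0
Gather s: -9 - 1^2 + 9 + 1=0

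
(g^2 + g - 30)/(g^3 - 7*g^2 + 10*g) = (g + 6)/(g*(g - 2))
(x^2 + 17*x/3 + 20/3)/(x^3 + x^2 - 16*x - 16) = (x + 5/3)/(x^2 - 3*x - 4)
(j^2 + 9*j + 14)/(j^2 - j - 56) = (j + 2)/(j - 8)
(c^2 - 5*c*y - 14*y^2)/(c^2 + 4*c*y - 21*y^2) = (c^2 - 5*c*y - 14*y^2)/(c^2 + 4*c*y - 21*y^2)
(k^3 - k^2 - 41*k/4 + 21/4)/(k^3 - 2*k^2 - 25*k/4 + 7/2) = (k + 3)/(k + 2)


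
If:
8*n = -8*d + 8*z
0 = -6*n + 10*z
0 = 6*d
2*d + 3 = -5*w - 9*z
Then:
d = 0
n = 0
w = -3/5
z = 0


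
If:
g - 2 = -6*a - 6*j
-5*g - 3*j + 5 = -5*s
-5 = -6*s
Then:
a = 1/36 - 9*j/10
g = 11/6 - 3*j/5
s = 5/6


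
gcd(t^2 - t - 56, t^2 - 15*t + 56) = t - 8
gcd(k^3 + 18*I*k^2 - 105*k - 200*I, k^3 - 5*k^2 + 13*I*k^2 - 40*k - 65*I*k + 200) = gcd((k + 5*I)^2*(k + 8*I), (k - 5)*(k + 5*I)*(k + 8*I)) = k^2 + 13*I*k - 40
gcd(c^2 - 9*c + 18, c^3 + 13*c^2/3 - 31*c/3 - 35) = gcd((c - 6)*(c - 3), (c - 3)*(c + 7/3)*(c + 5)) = c - 3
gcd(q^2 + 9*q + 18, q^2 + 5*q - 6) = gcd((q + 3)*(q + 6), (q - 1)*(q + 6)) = q + 6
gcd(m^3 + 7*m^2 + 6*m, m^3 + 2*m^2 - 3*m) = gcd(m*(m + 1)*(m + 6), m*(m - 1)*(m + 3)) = m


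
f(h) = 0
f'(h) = 0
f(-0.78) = 0.00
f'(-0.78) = 0.00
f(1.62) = 0.00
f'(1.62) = 0.00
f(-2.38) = 0.00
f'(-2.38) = 0.00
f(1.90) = 0.00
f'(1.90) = 0.00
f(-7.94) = 0.00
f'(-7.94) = 0.00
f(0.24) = 0.00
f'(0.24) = 0.00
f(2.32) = 0.00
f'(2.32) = 0.00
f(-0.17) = 0.00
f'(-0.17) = 0.00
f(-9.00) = 0.00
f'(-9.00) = 0.00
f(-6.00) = 0.00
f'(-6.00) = 0.00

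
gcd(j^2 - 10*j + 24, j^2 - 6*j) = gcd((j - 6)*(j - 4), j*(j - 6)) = j - 6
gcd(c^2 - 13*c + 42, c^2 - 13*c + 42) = c^2 - 13*c + 42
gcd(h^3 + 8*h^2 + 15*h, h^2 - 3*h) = h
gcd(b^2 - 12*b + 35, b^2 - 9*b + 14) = b - 7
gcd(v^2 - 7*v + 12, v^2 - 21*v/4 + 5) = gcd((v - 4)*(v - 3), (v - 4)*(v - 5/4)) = v - 4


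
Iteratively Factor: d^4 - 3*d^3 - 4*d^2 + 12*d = (d + 2)*(d^3 - 5*d^2 + 6*d) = (d - 2)*(d + 2)*(d^2 - 3*d) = d*(d - 2)*(d + 2)*(d - 3)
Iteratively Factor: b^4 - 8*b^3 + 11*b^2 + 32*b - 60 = (b - 3)*(b^3 - 5*b^2 - 4*b + 20) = (b - 3)*(b - 2)*(b^2 - 3*b - 10) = (b - 5)*(b - 3)*(b - 2)*(b + 2)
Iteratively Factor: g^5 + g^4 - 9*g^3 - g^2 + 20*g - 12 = (g - 1)*(g^4 + 2*g^3 - 7*g^2 - 8*g + 12) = (g - 1)*(g + 2)*(g^3 - 7*g + 6) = (g - 1)*(g + 2)*(g + 3)*(g^2 - 3*g + 2) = (g - 2)*(g - 1)*(g + 2)*(g + 3)*(g - 1)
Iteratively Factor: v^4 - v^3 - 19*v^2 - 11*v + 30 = (v - 1)*(v^3 - 19*v - 30) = (v - 1)*(v + 2)*(v^2 - 2*v - 15) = (v - 1)*(v + 2)*(v + 3)*(v - 5)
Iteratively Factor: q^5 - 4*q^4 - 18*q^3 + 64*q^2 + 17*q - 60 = (q + 4)*(q^4 - 8*q^3 + 14*q^2 + 8*q - 15) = (q - 3)*(q + 4)*(q^3 - 5*q^2 - q + 5) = (q - 5)*(q - 3)*(q + 4)*(q^2 - 1) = (q - 5)*(q - 3)*(q - 1)*(q + 4)*(q + 1)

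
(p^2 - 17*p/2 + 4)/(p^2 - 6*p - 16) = (p - 1/2)/(p + 2)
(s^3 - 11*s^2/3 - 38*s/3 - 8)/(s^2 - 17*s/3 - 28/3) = (s^2 - 5*s - 6)/(s - 7)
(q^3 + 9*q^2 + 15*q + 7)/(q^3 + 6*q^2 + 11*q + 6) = (q^2 + 8*q + 7)/(q^2 + 5*q + 6)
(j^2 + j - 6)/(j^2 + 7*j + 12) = (j - 2)/(j + 4)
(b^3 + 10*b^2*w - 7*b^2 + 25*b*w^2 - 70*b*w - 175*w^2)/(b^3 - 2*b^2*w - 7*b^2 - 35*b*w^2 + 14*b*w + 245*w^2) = (-b - 5*w)/(-b + 7*w)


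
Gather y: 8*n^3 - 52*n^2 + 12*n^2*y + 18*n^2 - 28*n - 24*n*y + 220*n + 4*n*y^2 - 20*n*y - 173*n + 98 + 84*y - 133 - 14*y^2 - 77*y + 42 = 8*n^3 - 34*n^2 + 19*n + y^2*(4*n - 14) + y*(12*n^2 - 44*n + 7) + 7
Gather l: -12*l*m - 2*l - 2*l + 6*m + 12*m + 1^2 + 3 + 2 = l*(-12*m - 4) + 18*m + 6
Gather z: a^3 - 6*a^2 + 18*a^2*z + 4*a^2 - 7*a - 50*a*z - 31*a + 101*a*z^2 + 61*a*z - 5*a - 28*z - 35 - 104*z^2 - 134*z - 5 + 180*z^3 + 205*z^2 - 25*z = a^3 - 2*a^2 - 43*a + 180*z^3 + z^2*(101*a + 101) + z*(18*a^2 + 11*a - 187) - 40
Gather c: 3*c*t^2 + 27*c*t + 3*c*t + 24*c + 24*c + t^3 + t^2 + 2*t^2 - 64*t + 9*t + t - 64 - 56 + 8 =c*(3*t^2 + 30*t + 48) + t^3 + 3*t^2 - 54*t - 112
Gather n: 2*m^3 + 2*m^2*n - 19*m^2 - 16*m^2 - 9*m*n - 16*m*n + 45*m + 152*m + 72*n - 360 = 2*m^3 - 35*m^2 + 197*m + n*(2*m^2 - 25*m + 72) - 360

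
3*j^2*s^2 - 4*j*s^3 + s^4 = s^2*(-3*j + s)*(-j + s)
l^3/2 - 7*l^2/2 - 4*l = l*(l/2 + 1/2)*(l - 8)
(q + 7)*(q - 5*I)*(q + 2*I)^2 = q^4 + 7*q^3 - I*q^3 + 16*q^2 - 7*I*q^2 + 112*q + 20*I*q + 140*I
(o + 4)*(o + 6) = o^2 + 10*o + 24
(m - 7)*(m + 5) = m^2 - 2*m - 35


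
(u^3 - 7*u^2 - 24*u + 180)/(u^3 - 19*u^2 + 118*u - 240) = (u^2 - u - 30)/(u^2 - 13*u + 40)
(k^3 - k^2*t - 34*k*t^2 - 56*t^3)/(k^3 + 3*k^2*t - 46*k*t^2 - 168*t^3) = (k + 2*t)/(k + 6*t)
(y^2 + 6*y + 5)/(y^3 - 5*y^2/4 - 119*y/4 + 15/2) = 4*(y + 1)/(4*y^2 - 25*y + 6)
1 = 1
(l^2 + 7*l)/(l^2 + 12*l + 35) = l/(l + 5)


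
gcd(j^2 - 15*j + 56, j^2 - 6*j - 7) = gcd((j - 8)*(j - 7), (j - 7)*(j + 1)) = j - 7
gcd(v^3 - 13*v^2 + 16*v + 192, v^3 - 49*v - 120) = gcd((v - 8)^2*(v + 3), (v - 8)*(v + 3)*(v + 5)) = v^2 - 5*v - 24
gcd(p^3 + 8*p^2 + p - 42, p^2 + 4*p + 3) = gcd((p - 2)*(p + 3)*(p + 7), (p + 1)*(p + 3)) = p + 3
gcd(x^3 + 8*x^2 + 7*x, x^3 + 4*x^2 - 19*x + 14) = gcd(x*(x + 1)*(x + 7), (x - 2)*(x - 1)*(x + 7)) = x + 7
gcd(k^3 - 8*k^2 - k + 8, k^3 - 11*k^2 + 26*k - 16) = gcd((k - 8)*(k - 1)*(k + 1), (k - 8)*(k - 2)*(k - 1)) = k^2 - 9*k + 8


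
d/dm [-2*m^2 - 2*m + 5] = -4*m - 2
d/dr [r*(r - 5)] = 2*r - 5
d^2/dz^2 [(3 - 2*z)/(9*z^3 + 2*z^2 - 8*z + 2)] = 4*(-243*z^5 + 675*z^4 + 140*z^3 - 198*z^2 - 141*z + 74)/(729*z^9 + 486*z^8 - 1836*z^7 - 370*z^6 + 1848*z^5 - 456*z^4 - 596*z^3 + 408*z^2 - 96*z + 8)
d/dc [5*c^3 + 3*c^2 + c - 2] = 15*c^2 + 6*c + 1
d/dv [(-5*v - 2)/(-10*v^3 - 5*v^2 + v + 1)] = (50*v^3 + 25*v^2 - 5*v - (5*v + 2)*(30*v^2 + 10*v - 1) - 5)/(10*v^3 + 5*v^2 - v - 1)^2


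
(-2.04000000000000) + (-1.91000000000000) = -3.95000000000000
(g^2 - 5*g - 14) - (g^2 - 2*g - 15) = 1 - 3*g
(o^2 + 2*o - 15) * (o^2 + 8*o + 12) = o^4 + 10*o^3 + 13*o^2 - 96*o - 180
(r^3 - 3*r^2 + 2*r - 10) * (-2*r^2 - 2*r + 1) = -2*r^5 + 4*r^4 + 3*r^3 + 13*r^2 + 22*r - 10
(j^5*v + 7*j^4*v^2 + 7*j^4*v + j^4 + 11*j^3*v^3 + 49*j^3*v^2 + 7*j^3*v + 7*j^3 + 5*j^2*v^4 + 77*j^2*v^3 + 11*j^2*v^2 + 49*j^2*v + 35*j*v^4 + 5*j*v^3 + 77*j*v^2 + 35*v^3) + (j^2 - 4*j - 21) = j^5*v + 7*j^4*v^2 + 7*j^4*v + j^4 + 11*j^3*v^3 + 49*j^3*v^2 + 7*j^3*v + 7*j^3 + 5*j^2*v^4 + 77*j^2*v^3 + 11*j^2*v^2 + 49*j^2*v + j^2 + 35*j*v^4 + 5*j*v^3 + 77*j*v^2 - 4*j + 35*v^3 - 21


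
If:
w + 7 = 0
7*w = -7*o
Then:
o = 7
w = -7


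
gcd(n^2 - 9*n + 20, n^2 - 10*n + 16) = 1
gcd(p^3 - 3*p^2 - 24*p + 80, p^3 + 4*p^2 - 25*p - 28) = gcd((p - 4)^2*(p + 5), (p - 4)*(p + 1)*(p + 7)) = p - 4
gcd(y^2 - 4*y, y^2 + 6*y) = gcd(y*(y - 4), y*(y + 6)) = y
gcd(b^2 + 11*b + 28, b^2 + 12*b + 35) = b + 7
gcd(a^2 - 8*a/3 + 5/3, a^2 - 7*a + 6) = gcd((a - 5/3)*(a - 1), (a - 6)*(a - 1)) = a - 1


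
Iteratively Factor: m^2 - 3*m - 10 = (m - 5)*(m + 2)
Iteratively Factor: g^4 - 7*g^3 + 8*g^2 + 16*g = (g - 4)*(g^3 - 3*g^2 - 4*g) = (g - 4)^2*(g^2 + g) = (g - 4)^2*(g + 1)*(g)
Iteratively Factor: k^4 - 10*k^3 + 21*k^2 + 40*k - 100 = (k - 2)*(k^3 - 8*k^2 + 5*k + 50) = (k - 5)*(k - 2)*(k^2 - 3*k - 10) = (k - 5)^2*(k - 2)*(k + 2)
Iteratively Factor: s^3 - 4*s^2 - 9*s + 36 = (s + 3)*(s^2 - 7*s + 12) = (s - 4)*(s + 3)*(s - 3)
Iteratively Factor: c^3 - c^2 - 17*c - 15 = (c + 1)*(c^2 - 2*c - 15) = (c + 1)*(c + 3)*(c - 5)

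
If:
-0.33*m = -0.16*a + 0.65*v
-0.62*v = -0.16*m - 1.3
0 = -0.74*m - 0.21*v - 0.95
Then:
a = 3.07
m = -1.75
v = 1.65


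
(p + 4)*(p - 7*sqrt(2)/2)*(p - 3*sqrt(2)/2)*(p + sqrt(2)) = p^4 - 4*sqrt(2)*p^3 + 4*p^3 - 16*sqrt(2)*p^2 + p^2/2 + 2*p + 21*sqrt(2)*p/2 + 42*sqrt(2)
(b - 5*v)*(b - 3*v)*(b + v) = b^3 - 7*b^2*v + 7*b*v^2 + 15*v^3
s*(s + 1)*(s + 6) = s^3 + 7*s^2 + 6*s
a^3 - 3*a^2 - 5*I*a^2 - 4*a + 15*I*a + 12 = (a - 3)*(a - 4*I)*(a - I)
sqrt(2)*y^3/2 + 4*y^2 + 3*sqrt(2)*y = y*(y + 3*sqrt(2))*(sqrt(2)*y/2 + 1)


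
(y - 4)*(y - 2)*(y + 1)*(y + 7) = y^4 + 2*y^3 - 33*y^2 + 22*y + 56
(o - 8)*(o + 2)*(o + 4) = o^3 - 2*o^2 - 40*o - 64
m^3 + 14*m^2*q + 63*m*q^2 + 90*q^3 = (m + 3*q)*(m + 5*q)*(m + 6*q)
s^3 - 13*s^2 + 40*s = s*(s - 8)*(s - 5)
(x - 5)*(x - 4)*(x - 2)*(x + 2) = x^4 - 9*x^3 + 16*x^2 + 36*x - 80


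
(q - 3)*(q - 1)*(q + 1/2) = q^3 - 7*q^2/2 + q + 3/2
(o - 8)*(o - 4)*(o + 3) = o^3 - 9*o^2 - 4*o + 96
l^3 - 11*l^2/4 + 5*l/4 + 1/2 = (l - 2)*(l - 1)*(l + 1/4)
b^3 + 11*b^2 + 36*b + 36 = (b + 2)*(b + 3)*(b + 6)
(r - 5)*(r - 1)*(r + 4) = r^3 - 2*r^2 - 19*r + 20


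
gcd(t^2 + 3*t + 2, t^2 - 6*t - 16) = t + 2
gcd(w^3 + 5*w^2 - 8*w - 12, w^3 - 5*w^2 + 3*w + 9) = w + 1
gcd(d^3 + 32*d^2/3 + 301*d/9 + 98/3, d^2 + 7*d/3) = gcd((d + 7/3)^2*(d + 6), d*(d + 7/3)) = d + 7/3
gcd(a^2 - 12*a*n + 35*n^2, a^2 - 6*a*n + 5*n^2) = a - 5*n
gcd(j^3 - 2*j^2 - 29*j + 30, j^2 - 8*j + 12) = j - 6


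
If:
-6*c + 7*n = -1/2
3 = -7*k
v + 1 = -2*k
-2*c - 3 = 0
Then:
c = -3/2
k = -3/7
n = -19/14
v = -1/7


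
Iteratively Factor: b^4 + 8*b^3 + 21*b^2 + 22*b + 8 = (b + 2)*(b^3 + 6*b^2 + 9*b + 4) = (b + 1)*(b + 2)*(b^2 + 5*b + 4) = (b + 1)^2*(b + 2)*(b + 4)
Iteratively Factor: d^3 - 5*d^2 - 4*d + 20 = (d - 5)*(d^2 - 4) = (d - 5)*(d + 2)*(d - 2)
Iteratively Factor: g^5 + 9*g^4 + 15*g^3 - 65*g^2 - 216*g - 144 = (g - 3)*(g^4 + 12*g^3 + 51*g^2 + 88*g + 48) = (g - 3)*(g + 3)*(g^3 + 9*g^2 + 24*g + 16) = (g - 3)*(g + 3)*(g + 4)*(g^2 + 5*g + 4) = (g - 3)*(g + 3)*(g + 4)^2*(g + 1)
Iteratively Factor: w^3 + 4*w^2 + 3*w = (w)*(w^2 + 4*w + 3) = w*(w + 3)*(w + 1)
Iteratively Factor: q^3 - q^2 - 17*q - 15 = (q + 3)*(q^2 - 4*q - 5) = (q + 1)*(q + 3)*(q - 5)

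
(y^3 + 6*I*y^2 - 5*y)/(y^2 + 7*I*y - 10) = y*(y + I)/(y + 2*I)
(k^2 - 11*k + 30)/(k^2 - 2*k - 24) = (k - 5)/(k + 4)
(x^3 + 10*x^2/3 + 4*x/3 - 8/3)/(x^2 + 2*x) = x + 4/3 - 4/(3*x)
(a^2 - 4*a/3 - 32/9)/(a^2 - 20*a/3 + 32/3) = (a + 4/3)/(a - 4)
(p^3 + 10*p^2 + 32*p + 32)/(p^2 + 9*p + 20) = (p^2 + 6*p + 8)/(p + 5)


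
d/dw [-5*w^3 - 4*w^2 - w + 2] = -15*w^2 - 8*w - 1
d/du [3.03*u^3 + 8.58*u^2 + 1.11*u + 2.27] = 9.09*u^2 + 17.16*u + 1.11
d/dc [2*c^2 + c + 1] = 4*c + 1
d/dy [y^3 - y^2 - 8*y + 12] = 3*y^2 - 2*y - 8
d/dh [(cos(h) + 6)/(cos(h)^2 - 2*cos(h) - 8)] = (cos(h)^2 + 12*cos(h) - 4)*sin(h)/(sin(h)^2 + 2*cos(h) + 7)^2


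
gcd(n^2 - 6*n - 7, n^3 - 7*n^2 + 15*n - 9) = 1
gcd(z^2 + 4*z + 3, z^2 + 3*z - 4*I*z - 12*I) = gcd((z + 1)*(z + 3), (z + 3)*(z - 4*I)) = z + 3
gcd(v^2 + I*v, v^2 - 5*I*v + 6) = v + I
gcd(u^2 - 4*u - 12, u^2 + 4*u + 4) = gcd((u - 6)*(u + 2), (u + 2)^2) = u + 2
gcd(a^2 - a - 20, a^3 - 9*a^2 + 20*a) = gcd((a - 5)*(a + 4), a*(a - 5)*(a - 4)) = a - 5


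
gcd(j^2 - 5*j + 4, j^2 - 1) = j - 1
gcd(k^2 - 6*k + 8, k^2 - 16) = k - 4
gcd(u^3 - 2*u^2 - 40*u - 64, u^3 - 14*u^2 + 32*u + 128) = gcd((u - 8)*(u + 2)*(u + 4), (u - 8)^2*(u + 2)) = u^2 - 6*u - 16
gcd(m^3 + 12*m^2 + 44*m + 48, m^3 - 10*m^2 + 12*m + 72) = m + 2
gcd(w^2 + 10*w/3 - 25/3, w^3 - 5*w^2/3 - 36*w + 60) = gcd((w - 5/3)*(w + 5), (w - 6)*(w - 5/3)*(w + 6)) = w - 5/3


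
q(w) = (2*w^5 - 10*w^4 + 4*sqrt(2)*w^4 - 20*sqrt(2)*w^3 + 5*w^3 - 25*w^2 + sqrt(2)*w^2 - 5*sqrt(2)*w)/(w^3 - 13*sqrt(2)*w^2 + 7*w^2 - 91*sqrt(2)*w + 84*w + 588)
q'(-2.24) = 0.32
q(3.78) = -3.11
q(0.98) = -0.10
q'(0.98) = -0.25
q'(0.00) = -0.01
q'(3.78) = -1.14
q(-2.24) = -0.10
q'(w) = (-3*w^2 - 14*w + 26*sqrt(2)*w - 84 + 91*sqrt(2))*(2*w^5 - 10*w^4 + 4*sqrt(2)*w^4 - 20*sqrt(2)*w^3 + 5*w^3 - 25*w^2 + sqrt(2)*w^2 - 5*sqrt(2)*w)/(w^3 - 13*sqrt(2)*w^2 + 7*w^2 - 91*sqrt(2)*w + 84*w + 588)^2 + (10*w^4 - 40*w^3 + 16*sqrt(2)*w^3 - 60*sqrt(2)*w^2 + 15*w^2 - 50*w + 2*sqrt(2)*w - 5*sqrt(2))/(w^3 - 13*sqrt(2)*w^2 + 7*w^2 - 91*sqrt(2)*w + 84*w + 588)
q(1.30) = -0.21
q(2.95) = -1.84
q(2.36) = -1.02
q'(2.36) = -1.18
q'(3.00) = -1.59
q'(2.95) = -1.57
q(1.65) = -0.39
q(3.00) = -1.92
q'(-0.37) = 0.00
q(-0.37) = 0.00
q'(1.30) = -0.41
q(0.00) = 0.00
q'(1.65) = -0.63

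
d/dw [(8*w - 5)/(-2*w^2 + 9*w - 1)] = (16*w^2 - 20*w + 37)/(4*w^4 - 36*w^3 + 85*w^2 - 18*w + 1)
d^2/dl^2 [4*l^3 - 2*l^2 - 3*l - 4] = 24*l - 4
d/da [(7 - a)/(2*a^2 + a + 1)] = (-2*a^2 - a + (a - 7)*(4*a + 1) - 1)/(2*a^2 + a + 1)^2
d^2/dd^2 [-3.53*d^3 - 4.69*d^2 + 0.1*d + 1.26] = -21.18*d - 9.38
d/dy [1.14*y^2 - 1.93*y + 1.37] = 2.28*y - 1.93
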